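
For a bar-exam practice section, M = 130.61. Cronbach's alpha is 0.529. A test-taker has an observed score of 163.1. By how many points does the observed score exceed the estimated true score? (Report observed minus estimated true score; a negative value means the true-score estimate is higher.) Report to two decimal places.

15.30

T̂ = 0.529(163.1) + 0.471(130.61) = 86.2799 + 61.51731 = 147.7972 → 147.797
X − T̂ = 163.1 − 147.797 = 15.303 → 15.30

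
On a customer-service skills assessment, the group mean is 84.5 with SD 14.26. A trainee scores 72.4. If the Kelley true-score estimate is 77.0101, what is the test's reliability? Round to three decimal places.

0.619

T̂ = ρX + (1 − ρ)μ  ⇒  T̂ − μ = ρ(X − μ)
ρ = (T̂ − μ)/(X − μ) = (77.0101 − 84.5) / (72.4 − 84.5) = -7.4899 / -12.1 = 0.61900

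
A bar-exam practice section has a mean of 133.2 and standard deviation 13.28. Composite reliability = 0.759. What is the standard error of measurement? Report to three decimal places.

6.519

SEM = SD · √(1 − ρ) = 13.28 × √0.241 = 13.28 × 0.4909 = 6.5194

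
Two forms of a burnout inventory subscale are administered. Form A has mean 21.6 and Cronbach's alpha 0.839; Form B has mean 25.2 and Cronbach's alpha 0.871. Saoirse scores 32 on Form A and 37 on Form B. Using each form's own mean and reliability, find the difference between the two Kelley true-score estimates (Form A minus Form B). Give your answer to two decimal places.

T̂_A = 0.839(32) + 0.161(21.6) = 30.3256
T̂_B = 0.871(37) + 0.129(25.2) = 35.4778
T̂_A − T̂_B = -5.1522

-5.15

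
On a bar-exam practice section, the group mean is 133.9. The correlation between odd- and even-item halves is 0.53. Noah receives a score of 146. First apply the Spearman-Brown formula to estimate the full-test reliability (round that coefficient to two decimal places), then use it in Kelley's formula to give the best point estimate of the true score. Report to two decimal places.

142.25

Spearman-Brown: ρ = 2r/(1 + r) = 2(0.53)/(1 + 0.53) = 1.060/1.53 = 0.6928 → 0.69
Kelley's formula gives T̂ = 0.69·146 + 0.31·133.9 = 100.74 + 41.509 = 142.249.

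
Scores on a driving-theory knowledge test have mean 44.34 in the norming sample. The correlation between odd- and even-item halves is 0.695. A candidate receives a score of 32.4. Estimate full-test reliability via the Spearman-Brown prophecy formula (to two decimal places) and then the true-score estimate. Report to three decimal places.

Spearman-Brown: ρ = 2r/(1 + r) = 2(0.695)/(1 + 0.695) = 1.3900/1.695 = 0.8201 → 0.82
Kelley's formula gives T̂ = 0.82·32.4 + 0.18·44.34 = 26.568 + 7.9812 = 34.5492.

34.549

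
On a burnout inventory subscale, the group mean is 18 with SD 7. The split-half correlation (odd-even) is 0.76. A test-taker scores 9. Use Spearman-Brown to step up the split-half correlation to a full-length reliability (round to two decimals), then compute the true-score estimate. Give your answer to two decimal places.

Spearman-Brown: ρ = 2r/(1 + r) = 2(0.76)/(1 + 0.76) = 1.520/1.76 = 0.8636 → 0.86
T̂ = 0.86(9) + 0.14(18) = 7.74 + 2.52 = 10.260 → 10.26

10.26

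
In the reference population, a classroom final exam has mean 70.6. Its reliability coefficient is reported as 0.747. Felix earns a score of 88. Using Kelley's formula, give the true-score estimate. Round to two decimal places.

Weight the observed score by reliability and the mean by (1 − reliability): T̂ = 0.747·88 + 0.253·70.6 = 65.736 + 17.8618 = 83.598.

83.60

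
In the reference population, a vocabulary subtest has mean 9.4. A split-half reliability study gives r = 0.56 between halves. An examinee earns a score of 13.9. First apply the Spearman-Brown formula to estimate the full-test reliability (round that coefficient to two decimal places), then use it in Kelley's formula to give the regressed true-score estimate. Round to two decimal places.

12.64

Spearman-Brown: ρ = 2r/(1 + r) = 2(0.56)/(1 + 0.56) = 1.120/1.56 = 0.7179 → 0.72
T̂ = 0.72(13.9) + 0.28(9.4) = 10.008 + 2.632 = 12.640 → 12.64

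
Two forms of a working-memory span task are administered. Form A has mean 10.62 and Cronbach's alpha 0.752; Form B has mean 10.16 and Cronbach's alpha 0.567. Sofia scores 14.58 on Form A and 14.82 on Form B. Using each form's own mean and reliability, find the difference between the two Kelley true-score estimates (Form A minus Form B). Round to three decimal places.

T̂_A = 0.752(14.58) + 0.248(10.62) = 13.59792
T̂_B = 0.567(14.82) + 0.433(10.16) = 12.80222
T̂_A − T̂_B = 0.79570

0.796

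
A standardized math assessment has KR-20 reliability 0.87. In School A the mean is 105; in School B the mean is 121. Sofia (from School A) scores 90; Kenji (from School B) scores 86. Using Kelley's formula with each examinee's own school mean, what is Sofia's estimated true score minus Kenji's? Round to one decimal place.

T̂_Sofia = 0.87(90) + 0.13(105) = 91.950
T̂_Kenji = 0.87(86) + 0.13(121) = 90.550
Difference = 91.950 − 90.550 = 1.400

1.4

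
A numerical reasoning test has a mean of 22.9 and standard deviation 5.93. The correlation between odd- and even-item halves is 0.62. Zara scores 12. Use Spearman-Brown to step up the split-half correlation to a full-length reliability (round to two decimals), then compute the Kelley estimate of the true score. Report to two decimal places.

14.51

Spearman-Brown: ρ = 2r/(1 + r) = 2(0.62)/(1 + 0.62) = 1.240/1.62 = 0.7654 → 0.77
T̂ = ρX + (1 − ρ)μ
  = 0.77 × 12 + 0.23 × 22.9
  = 9.24 + 5.267
  = 14.507
  ≈ 14.51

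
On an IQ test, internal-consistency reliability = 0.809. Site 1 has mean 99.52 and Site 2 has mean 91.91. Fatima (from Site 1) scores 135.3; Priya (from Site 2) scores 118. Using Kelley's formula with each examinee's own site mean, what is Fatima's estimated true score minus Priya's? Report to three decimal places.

15.449

T̂_Fatima = 0.809(135.3) + 0.191(99.52) = 128.46602
T̂_Priya = 0.809(118) + 0.191(91.91) = 113.01681
Difference = 128.46602 − 113.01681 = 15.44921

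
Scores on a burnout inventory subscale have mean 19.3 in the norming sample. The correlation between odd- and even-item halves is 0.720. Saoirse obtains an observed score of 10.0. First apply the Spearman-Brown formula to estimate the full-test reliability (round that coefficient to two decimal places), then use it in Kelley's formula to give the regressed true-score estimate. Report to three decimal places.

Spearman-Brown: ρ = 2r/(1 + r) = 2(0.720)/(1 + 0.720) = 1.4400/1.720 = 0.8372 → 0.84
T̂ = ρX + (1 − ρ)μ
  = 0.84 × 10.0 + 0.16 × 19.3
  = 8.400 + 3.088
  = 11.4880
  ≈ 11.488

11.488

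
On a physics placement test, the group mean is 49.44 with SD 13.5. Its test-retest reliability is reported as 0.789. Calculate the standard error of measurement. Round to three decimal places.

6.201

SEM = SD · √(1 − ρ) = 13.5 × √0.211 = 13.5 × 0.4593 = 6.2012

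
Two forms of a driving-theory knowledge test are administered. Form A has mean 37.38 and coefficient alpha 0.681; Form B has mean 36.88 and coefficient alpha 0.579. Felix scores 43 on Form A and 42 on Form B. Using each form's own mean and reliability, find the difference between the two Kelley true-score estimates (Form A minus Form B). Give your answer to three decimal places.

T̂_A = 0.681(43) + 0.319(37.38) = 41.20722
T̂_B = 0.579(42) + 0.421(36.88) = 39.84448
T̂_A − T̂_B = 1.36274

1.363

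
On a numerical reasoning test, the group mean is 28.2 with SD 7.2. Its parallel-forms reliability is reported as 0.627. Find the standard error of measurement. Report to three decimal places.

SEM = SD · √(1 − ρ) = 7.2 × √0.373 = 7.2 × 0.6107 = 4.3973

4.397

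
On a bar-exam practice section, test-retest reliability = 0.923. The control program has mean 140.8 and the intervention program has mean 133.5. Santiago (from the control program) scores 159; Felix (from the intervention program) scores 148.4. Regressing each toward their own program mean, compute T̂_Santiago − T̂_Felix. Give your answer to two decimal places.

10.35

T̂_Santiago = 0.923(159) + 0.077(140.8) = 157.5986
T̂_Felix = 0.923(148.4) + 0.077(133.5) = 147.2527
Difference = 157.5986 − 147.2527 = 10.3459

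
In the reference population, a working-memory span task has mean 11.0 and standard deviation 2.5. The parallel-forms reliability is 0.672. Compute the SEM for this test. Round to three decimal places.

1.432

SEM = SD · √(1 − ρ) = 2.5 × √0.328 = 2.5 × 0.5727 = 1.4318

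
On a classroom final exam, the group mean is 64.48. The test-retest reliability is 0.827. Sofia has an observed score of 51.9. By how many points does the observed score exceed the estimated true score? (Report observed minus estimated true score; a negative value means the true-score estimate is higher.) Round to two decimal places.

-2.18

T̂ = ρX + (1 − ρ)μ
  = 0.827 × 51.9 + 0.173 × 64.48
  = 42.9213 + 11.15504
  = 54.0763
  ≈ 54.076
X − T̂ = 51.9 − 54.076 = -2.176 → -2.18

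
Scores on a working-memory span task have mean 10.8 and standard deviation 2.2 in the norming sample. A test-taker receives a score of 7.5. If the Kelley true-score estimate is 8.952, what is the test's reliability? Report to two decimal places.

T̂ = ρX + (1 − ρ)μ  ⇒  T̂ − μ = ρ(X − μ)
ρ = (T̂ − μ)/(X − μ) = (8.952 − 10.8) / (7.5 − 10.8) = -1.848 / -3.3 = 0.5600

0.56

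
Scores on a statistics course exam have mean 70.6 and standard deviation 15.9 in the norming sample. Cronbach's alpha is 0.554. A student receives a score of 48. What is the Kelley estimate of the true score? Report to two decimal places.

58.08

T̂ = 0.554(48) + 0.446(70.6) = 26.592 + 31.4876 = 58.080 → 58.08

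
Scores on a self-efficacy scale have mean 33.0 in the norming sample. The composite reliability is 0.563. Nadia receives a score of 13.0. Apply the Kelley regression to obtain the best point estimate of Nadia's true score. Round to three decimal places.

21.740

T̂ = 0.563(13.0) + 0.437(33.0) = 7.3190 + 14.4210 = 21.7400 → 21.740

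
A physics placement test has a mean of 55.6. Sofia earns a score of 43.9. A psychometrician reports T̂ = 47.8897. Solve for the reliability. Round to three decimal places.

T̂ = ρX + (1 − ρ)μ  ⇒  T̂ − μ = ρ(X − μ)
ρ = (T̂ − μ)/(X − μ) = (47.8897 − 55.6) / (43.9 − 55.6) = -7.7103 / -11.7 = 0.65900

0.659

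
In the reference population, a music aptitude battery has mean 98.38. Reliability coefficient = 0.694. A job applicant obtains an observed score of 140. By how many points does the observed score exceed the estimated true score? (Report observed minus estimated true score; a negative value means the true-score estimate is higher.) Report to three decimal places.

T̂ = ρX + (1 − ρ)μ
  = 0.694 × 140 + 0.306 × 98.38
  = 97.160 + 30.10428
  = 127.26428
  ≈ 127.2643
X − T̂ = 140 − 127.2643 = 12.7357 → 12.736

12.736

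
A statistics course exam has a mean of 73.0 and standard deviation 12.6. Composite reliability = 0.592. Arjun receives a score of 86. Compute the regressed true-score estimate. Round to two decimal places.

Regress the observed score toward the mean by the unreliability: T̂ = 0.592·86 + 0.408·73.0 = 50.912 + 29.7840 = 80.696.

80.70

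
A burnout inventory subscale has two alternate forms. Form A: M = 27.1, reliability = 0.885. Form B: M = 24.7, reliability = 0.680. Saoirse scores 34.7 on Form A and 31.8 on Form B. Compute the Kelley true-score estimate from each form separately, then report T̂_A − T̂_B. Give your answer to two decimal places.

T̂_A = 0.885(34.7) + 0.115(27.1) = 33.8260
T̂_B = 0.680(31.8) + 0.320(24.7) = 29.5280
T̂_A − T̂_B = 4.2980

4.30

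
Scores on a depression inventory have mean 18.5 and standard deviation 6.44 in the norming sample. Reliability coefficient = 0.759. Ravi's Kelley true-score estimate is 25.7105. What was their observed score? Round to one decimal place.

28.0

T̂ = ρX + (1 − ρ)μ  ⇒  X = (T̂ − (1 − ρ)μ) / ρ
X = (25.7105 − 0.241 × 18.5) / 0.759 = (25.7105 − 4.4585) / 0.759 = 21.2520 / 0.759 = 28.000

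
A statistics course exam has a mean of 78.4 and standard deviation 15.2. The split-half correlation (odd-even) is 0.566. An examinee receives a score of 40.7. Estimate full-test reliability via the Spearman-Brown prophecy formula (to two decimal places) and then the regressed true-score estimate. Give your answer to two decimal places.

51.26

Spearman-Brown: ρ = 2r/(1 + r) = 2(0.566)/(1 + 0.566) = 1.1320/1.566 = 0.7229 → 0.72
T̂ = ρX + (1 − ρ)μ
  = 0.72 × 40.7 + 0.28 × 78.4
  = 29.304 + 21.952
  = 51.256
  ≈ 51.26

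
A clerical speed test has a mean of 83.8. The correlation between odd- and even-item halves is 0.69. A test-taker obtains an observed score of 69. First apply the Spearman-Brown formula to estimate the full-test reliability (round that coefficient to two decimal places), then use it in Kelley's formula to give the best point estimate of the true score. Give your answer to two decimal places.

71.66

Spearman-Brown: ρ = 2r/(1 + r) = 2(0.69)/(1 + 0.69) = 1.380/1.69 = 0.8166 → 0.82
T̂ = 0.82(69) + 0.18(83.8) = 56.58 + 15.084 = 71.664 → 71.66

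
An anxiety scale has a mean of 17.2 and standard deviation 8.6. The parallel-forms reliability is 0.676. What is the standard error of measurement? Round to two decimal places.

4.90

SEM = SD · √(1 − ρ) = 8.6 × √0.324 = 8.6 × 0.5692 = 4.895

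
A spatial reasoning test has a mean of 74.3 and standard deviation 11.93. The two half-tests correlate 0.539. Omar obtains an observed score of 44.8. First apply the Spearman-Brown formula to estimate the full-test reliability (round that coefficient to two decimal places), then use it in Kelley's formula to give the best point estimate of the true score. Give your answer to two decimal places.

53.65

Spearman-Brown: ρ = 2r/(1 + r) = 2(0.539)/(1 + 0.539) = 1.0780/1.539 = 0.7005 → 0.70
T̂ = ρX + (1 − ρ)μ
  = 0.70 × 44.8 + 0.30 × 74.3
  = 31.360 + 22.290
  = 53.650
  ≈ 53.65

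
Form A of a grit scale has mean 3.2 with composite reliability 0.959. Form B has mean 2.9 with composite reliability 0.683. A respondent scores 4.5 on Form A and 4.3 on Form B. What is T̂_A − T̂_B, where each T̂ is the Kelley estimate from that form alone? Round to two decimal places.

0.59

T̂_A = 0.959(4.5) + 0.041(3.2) = 4.4467
T̂_B = 0.683(4.3) + 0.317(2.9) = 3.8562
T̂_A − T̂_B = 0.5905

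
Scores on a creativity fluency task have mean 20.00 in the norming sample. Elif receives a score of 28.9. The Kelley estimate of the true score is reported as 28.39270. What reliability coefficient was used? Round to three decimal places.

0.943

T̂ = ρX + (1 − ρ)μ  ⇒  T̂ − μ = ρ(X − μ)
ρ = (T̂ − μ)/(X − μ) = (28.39270 − 20.00) / (28.9 − 20.00) = 8.39270 / 8.90 = 0.94300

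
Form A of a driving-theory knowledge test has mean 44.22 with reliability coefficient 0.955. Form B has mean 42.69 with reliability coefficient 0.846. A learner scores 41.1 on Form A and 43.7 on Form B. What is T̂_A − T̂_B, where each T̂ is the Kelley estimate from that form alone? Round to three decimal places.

-2.304

T̂_A = 0.955(41.1) + 0.045(44.22) = 41.24040
T̂_B = 0.846(43.7) + 0.154(42.69) = 43.54446
T̂_A − T̂_B = -2.30406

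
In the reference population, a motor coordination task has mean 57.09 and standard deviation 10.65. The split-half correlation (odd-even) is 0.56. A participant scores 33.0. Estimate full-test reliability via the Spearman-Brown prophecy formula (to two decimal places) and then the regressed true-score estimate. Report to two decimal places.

39.75

Spearman-Brown: ρ = 2r/(1 + r) = 2(0.56)/(1 + 0.56) = 1.120/1.56 = 0.7179 → 0.72
T̂ = ρX + (1 − ρ)μ
  = 0.72 × 33.0 + 0.28 × 57.09
  = 23.760 + 15.9852
  = 39.745
  ≈ 39.75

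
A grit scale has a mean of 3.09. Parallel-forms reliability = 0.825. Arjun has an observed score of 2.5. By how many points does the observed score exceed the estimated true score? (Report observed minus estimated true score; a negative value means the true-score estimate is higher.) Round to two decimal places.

T̂ = 0.825(2.5) + 0.175(3.09) = 2.0625 + 0.54075 = 2.6033 → 2.603
X − T̂ = 2.5 − 2.603 = -0.103 → -0.10

-0.10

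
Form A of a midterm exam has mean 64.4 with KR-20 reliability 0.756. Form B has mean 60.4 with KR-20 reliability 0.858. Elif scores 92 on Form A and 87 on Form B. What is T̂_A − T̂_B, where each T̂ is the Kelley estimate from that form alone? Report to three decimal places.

T̂_A = 0.756(92) + 0.244(64.4) = 85.26560
T̂_B = 0.858(87) + 0.142(60.4) = 83.22280
T̂_A − T̂_B = 2.04280

2.043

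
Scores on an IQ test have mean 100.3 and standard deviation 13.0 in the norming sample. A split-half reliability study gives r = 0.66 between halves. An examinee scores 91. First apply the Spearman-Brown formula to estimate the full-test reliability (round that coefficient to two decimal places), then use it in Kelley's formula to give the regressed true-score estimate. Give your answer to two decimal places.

92.86

Spearman-Brown: ρ = 2r/(1 + r) = 2(0.66)/(1 + 0.66) = 1.320/1.66 = 0.7952 → 0.80
T̂ = 0.80(91) + 0.20(100.3) = 72.80 + 20.060 = 92.860 → 92.86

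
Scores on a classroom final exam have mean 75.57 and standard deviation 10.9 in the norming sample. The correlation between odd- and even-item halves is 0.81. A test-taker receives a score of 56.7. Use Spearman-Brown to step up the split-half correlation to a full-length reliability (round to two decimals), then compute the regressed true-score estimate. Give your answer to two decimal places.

58.59

Spearman-Brown: ρ = 2r/(1 + r) = 2(0.81)/(1 + 0.81) = 1.620/1.81 = 0.8950 → 0.90
Regress the observed score toward the mean by the unreliability: T̂ = 0.90·56.7 + 0.10·75.57 = 51.030 + 7.5570 = 58.587.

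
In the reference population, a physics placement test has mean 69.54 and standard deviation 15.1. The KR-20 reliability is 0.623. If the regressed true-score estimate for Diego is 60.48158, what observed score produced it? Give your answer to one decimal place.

T̂ = ρX + (1 − ρ)μ  ⇒  X = (T̂ − (1 − ρ)μ) / ρ
X = (60.48158 − 0.377 × 69.54) / 0.623 = (60.48158 − 26.21658) / 0.623 = 34.26500 / 0.623 = 55.000

55.0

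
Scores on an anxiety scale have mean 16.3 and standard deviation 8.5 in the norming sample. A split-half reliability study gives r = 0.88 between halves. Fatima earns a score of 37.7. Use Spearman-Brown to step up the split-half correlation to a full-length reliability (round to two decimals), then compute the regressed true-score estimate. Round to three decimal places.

36.416

Spearman-Brown: ρ = 2r/(1 + r) = 2(0.88)/(1 + 0.88) = 1.760/1.88 = 0.9362 → 0.94
T̂ = 0.94(37.7) + 0.06(16.3) = 35.438 + 0.978 = 36.4160 → 36.416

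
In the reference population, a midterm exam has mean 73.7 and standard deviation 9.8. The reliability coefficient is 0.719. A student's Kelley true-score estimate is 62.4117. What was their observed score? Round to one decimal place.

T̂ = ρX + (1 − ρ)μ  ⇒  X = (T̂ − (1 − ρ)μ) / ρ
X = (62.4117 − 0.281 × 73.7) / 0.719 = (62.4117 − 20.7097) / 0.719 = 41.7020 / 0.719 = 58.000

58.0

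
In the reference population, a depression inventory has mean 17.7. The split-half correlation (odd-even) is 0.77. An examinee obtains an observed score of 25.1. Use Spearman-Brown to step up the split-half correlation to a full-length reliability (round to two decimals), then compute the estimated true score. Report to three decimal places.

24.138

Spearman-Brown: ρ = 2r/(1 + r) = 2(0.77)/(1 + 0.77) = 1.540/1.77 = 0.8701 → 0.87
Regress the observed score toward the mean by the unreliability: T̂ = 0.87·25.1 + 0.13·17.7 = 21.837 + 2.301 = 24.1380.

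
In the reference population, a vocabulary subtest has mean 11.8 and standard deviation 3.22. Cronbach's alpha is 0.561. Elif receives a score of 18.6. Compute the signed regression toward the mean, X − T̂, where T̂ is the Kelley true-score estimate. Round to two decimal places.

T̂ = 0.561(18.6) + 0.439(11.8) = 10.4346 + 5.1802 = 15.6148 → 15.615
X − T̂ = 18.6 − 15.615 = 2.985 → 2.99

2.99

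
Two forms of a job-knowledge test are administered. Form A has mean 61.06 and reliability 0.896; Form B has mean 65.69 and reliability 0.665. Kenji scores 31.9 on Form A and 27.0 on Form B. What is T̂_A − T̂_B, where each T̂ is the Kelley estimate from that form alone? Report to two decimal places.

-5.03

T̂_A = 0.896(31.9) + 0.104(61.06) = 34.9326
T̂_B = 0.665(27.0) + 0.335(65.69) = 39.9612
T̂_A − T̂_B = -5.0285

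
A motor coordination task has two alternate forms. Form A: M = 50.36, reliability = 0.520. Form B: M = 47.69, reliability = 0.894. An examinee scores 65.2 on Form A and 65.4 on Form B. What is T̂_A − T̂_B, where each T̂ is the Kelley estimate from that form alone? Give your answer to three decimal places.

T̂_A = 0.520(65.2) + 0.480(50.36) = 58.07680
T̂_B = 0.894(65.4) + 0.106(47.69) = 63.52274
T̂_A − T̂_B = -5.44594

-5.446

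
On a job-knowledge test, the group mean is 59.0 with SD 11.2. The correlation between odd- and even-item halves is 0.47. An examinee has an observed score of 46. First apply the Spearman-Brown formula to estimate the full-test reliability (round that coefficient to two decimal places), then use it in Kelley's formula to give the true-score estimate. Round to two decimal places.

50.68

Spearman-Brown: ρ = 2r/(1 + r) = 2(0.47)/(1 + 0.47) = 0.940/1.47 = 0.6395 → 0.64
Weight the observed score by reliability and the mean by (1 − reliability): T̂ = 0.64·46 + 0.36·59.0 = 29.44 + 21.240 = 50.680.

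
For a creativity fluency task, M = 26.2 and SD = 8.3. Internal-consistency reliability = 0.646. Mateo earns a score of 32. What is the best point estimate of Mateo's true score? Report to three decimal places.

29.947

T̂ = 0.646(32) + 0.354(26.2) = 20.672 + 9.2748 = 29.9468 → 29.947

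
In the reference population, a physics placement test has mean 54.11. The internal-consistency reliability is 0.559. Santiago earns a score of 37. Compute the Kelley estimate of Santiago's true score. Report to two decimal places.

Weight the observed score by reliability and the mean by (1 − reliability): T̂ = 0.559·37 + 0.441·54.11 = 20.683 + 23.86251 = 44.546.

44.55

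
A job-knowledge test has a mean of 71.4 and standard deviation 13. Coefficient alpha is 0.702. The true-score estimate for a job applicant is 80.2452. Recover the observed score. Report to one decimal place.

84.0

T̂ = ρX + (1 − ρ)μ  ⇒  X = (T̂ − (1 − ρ)μ) / ρ
X = (80.2452 − 0.298 × 71.4) / 0.702 = (80.2452 − 21.2772) / 0.702 = 58.9680 / 0.702 = 84.000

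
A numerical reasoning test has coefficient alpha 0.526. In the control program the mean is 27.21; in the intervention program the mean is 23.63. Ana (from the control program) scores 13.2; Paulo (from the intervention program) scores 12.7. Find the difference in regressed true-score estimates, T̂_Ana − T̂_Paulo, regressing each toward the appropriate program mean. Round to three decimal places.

T̂_Ana = 0.526(13.2) + 0.474(27.21) = 19.84074
T̂_Paulo = 0.526(12.7) + 0.474(23.63) = 17.88082
Difference = 19.84074 − 17.88082 = 1.95992

1.960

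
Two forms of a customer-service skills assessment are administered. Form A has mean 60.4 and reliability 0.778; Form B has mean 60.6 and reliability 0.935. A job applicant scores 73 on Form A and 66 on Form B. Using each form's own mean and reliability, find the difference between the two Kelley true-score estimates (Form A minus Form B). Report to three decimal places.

4.554

T̂_A = 0.778(73) + 0.222(60.4) = 70.20280
T̂_B = 0.935(66) + 0.065(60.6) = 65.64900
T̂_A − T̂_B = 4.55380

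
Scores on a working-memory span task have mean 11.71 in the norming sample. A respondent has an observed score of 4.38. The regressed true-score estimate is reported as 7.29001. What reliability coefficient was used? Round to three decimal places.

0.603

T̂ = ρX + (1 − ρ)μ  ⇒  T̂ − μ = ρ(X − μ)
ρ = (T̂ − μ)/(X − μ) = (7.29001 − 11.71) / (4.38 − 11.71) = -4.41999 / -7.33 = 0.60300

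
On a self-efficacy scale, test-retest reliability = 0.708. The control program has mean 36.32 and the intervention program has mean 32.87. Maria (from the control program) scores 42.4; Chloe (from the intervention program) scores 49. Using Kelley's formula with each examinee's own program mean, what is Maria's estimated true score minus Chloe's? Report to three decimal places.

-3.665

T̂_Maria = 0.708(42.4) + 0.292(36.32) = 40.62464
T̂_Chloe = 0.708(49) + 0.292(32.87) = 44.29004
Difference = 40.62464 − 44.29004 = -3.66540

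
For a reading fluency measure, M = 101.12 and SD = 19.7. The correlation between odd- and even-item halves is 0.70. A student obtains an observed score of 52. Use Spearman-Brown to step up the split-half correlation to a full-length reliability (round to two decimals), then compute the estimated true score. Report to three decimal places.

Spearman-Brown: ρ = 2r/(1 + r) = 2(0.70)/(1 + 0.70) = 1.400/1.70 = 0.8235 → 0.82
T̂ = 0.82(52) + 0.18(101.12) = 42.64 + 18.2016 = 60.8416 → 60.842

60.842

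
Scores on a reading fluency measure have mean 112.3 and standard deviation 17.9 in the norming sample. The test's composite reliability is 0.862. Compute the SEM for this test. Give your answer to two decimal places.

6.65

SEM = SD · √(1 − ρ) = 17.9 × √0.138 = 17.9 × 0.3715 = 6.650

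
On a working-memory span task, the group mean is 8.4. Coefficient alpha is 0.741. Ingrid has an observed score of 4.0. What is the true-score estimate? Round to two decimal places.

5.14

Regress the observed score toward the mean by the unreliability: T̂ = 0.741·4.0 + 0.259·8.4 = 2.9640 + 2.1756 = 5.140.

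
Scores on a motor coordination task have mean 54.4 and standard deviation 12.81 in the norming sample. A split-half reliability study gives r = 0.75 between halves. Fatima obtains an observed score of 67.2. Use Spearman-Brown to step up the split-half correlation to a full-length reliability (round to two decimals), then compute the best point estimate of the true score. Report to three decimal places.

Spearman-Brown: ρ = 2r/(1 + r) = 2(0.75)/(1 + 0.75) = 1.500/1.75 = 0.8571 → 0.86
T̂ = ρX + (1 − ρ)μ
  = 0.86 × 67.2 + 0.14 × 54.4
  = 57.792 + 7.616
  = 65.4080
  ≈ 65.408

65.408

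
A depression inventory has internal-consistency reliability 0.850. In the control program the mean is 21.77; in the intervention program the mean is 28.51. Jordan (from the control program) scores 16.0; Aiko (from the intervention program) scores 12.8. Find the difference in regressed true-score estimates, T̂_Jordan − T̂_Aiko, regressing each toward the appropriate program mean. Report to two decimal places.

T̂_Jordan = 0.850(16.0) + 0.150(21.77) = 16.8655
T̂_Aiko = 0.850(12.8) + 0.150(28.51) = 15.1565
Difference = 16.8655 − 15.1565 = 1.7090

1.71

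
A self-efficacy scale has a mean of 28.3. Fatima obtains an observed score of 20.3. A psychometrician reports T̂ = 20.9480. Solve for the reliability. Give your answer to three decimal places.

T̂ = ρX + (1 − ρ)μ  ⇒  T̂ − μ = ρ(X − μ)
ρ = (T̂ − μ)/(X − μ) = (20.9480 − 28.3) / (20.3 − 28.3) = -7.3520 / -8.0 = 0.91900

0.919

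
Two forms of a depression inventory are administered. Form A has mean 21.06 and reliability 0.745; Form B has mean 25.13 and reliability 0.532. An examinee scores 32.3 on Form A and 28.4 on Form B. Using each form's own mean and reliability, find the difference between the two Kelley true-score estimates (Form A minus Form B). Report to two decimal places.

2.56

T̂_A = 0.745(32.3) + 0.255(21.06) = 29.4338
T̂_B = 0.532(28.4) + 0.468(25.13) = 26.8696
T̂_A − T̂_B = 2.5642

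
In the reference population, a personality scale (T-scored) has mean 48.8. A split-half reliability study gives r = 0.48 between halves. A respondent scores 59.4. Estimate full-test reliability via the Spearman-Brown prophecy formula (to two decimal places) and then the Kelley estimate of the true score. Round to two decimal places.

Spearman-Brown: ρ = 2r/(1 + r) = 2(0.48)/(1 + 0.48) = 0.960/1.48 = 0.6486 → 0.65
T̂ = 0.65(59.4) + 0.35(48.8) = 38.610 + 17.080 = 55.690 → 55.69

55.69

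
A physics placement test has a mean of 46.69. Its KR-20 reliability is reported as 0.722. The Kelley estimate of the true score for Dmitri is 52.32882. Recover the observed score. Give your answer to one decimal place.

T̂ = ρX + (1 − ρ)μ  ⇒  X = (T̂ − (1 − ρ)μ) / ρ
X = (52.32882 − 0.278 × 46.69) / 0.722 = (52.32882 − 12.97982) / 0.722 = 39.34900 / 0.722 = 54.500

54.5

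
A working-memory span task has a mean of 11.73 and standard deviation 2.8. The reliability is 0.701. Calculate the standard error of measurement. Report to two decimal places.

SEM = SD · √(1 − ρ) = 2.8 × √0.299 = 2.8 × 0.5468 = 1.531

1.53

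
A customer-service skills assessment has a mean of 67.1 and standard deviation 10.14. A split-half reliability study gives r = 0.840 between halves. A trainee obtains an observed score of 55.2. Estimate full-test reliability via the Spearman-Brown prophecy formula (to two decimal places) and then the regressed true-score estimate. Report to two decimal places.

Spearman-Brown: ρ = 2r/(1 + r) = 2(0.840)/(1 + 0.840) = 1.6800/1.840 = 0.9130 → 0.91
T̂ = 0.91(55.2) + 0.09(67.1) = 50.232 + 6.039 = 56.271 → 56.27

56.27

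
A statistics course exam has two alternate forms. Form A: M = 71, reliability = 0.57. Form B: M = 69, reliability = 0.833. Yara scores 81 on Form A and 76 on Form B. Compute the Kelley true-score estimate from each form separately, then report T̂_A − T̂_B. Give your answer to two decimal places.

T̂_A = 0.57(81) + 0.43(71) = 76.7000
T̂_B = 0.833(76) + 0.167(69) = 74.8310
T̂_A − T̂_B = 1.8690

1.87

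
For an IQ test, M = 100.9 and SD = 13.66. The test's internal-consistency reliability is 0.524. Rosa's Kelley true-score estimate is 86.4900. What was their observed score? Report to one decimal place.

73.4

T̂ = ρX + (1 − ρ)μ  ⇒  X = (T̂ − (1 − ρ)μ) / ρ
X = (86.4900 − 0.476 × 100.9) / 0.524 = (86.4900 − 48.0284) / 0.524 = 38.4616 / 0.524 = 73.400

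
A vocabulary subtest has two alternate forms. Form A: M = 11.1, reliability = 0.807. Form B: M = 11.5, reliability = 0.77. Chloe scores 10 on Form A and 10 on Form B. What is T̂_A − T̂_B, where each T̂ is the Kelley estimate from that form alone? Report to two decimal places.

-0.13

T̂_A = 0.807(10) + 0.193(11.1) = 10.2123
T̂_B = 0.77(10) + 0.23(11.5) = 10.3450
T̂_A − T̂_B = -0.1327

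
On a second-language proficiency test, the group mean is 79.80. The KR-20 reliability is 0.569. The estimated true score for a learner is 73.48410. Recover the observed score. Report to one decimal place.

T̂ = ρX + (1 − ρ)μ  ⇒  X = (T̂ − (1 − ρ)μ) / ρ
X = (73.48410 − 0.431 × 79.80) / 0.569 = (73.48410 − 34.39380) / 0.569 = 39.09030 / 0.569 = 68.700

68.7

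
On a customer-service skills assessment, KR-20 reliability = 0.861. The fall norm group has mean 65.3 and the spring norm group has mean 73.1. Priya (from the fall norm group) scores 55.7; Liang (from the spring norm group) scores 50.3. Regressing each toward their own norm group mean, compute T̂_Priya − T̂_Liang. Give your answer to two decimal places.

T̂_Priya = 0.861(55.7) + 0.139(65.3) = 57.0344
T̂_Liang = 0.861(50.3) + 0.139(73.1) = 53.4692
Difference = 57.0344 − 53.4692 = 3.5652

3.57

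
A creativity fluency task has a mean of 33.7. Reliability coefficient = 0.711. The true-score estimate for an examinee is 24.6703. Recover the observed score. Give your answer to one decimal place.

T̂ = ρX + (1 − ρ)μ  ⇒  X = (T̂ − (1 − ρ)μ) / ρ
X = (24.6703 − 0.289 × 33.7) / 0.711 = (24.6703 − 9.7393) / 0.711 = 14.9310 / 0.711 = 21.000

21.0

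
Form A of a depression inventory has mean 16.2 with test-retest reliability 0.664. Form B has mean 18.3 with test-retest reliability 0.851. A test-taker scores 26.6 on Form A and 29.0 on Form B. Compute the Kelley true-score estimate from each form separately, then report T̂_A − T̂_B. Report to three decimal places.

-4.300

T̂_A = 0.664(26.6) + 0.336(16.2) = 23.10560
T̂_B = 0.851(29.0) + 0.149(18.3) = 27.40570
T̂_A − T̂_B = -4.30010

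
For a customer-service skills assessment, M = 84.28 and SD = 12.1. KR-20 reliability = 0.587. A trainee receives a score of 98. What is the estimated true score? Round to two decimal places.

Weight the observed score by reliability and the mean by (1 − reliability): T̂ = 0.587·98 + 0.413·84.28 = 57.526 + 34.80764 = 92.334.

92.33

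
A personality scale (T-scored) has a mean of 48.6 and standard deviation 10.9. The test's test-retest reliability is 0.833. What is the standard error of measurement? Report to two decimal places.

SEM = SD · √(1 − ρ) = 10.9 × √0.167 = 10.9 × 0.4087 = 4.454

4.45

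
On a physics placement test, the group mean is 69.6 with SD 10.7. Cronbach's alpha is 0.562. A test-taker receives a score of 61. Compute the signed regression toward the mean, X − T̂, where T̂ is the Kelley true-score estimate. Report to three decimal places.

T̂ = 0.562(61) + 0.438(69.6) = 34.282 + 30.4848 = 64.76680 → 64.7668
X − T̂ = 61 − 64.7668 = -3.7668 → -3.767

-3.767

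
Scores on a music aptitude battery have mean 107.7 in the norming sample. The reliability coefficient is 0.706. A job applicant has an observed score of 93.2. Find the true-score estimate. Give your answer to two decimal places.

97.46

T̂ = 0.706(93.2) + 0.294(107.7) = 65.7992 + 31.6638 = 97.463 → 97.46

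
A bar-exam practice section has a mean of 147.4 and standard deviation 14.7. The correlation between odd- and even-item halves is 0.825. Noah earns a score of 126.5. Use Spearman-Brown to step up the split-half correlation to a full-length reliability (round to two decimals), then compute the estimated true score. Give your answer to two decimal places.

128.59

Spearman-Brown: ρ = 2r/(1 + r) = 2(0.825)/(1 + 0.825) = 1.6500/1.825 = 0.9041 → 0.90
T̂ = 0.90(126.5) + 0.10(147.4) = 113.850 + 14.740 = 128.590 → 128.59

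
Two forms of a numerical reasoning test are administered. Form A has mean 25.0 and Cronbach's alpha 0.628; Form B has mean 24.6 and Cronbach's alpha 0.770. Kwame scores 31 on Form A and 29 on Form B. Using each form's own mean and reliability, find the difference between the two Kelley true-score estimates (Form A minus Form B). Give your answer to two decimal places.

T̂_A = 0.628(31) + 0.372(25.0) = 28.7680
T̂_B = 0.770(29) + 0.230(24.6) = 27.9880
T̂_A − T̂_B = 0.7800

0.78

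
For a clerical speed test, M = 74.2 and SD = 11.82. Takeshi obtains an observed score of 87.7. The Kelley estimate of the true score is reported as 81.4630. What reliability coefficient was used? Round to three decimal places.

T̂ = ρX + (1 − ρ)μ  ⇒  T̂ − μ = ρ(X − μ)
ρ = (T̂ − μ)/(X − μ) = (81.4630 − 74.2) / (87.7 − 74.2) = 7.2630 / 13.5 = 0.53800

0.538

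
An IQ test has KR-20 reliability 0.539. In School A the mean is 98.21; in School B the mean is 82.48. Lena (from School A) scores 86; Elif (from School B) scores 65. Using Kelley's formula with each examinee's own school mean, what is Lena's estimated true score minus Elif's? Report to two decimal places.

T̂_Lena = 0.539(86) + 0.461(98.21) = 91.6288
T̂_Elif = 0.539(65) + 0.461(82.48) = 73.0583
Difference = 91.6288 − 73.0583 = 18.5705

18.57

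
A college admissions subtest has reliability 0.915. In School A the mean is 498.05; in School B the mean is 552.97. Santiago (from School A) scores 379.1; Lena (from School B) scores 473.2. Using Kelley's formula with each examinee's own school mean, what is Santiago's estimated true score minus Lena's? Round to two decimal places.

-90.77

T̂_Santiago = 0.915(379.1) + 0.085(498.05) = 389.2108
T̂_Lena = 0.915(473.2) + 0.085(552.97) = 479.9805
Difference = 389.2108 − 479.9805 = -90.7697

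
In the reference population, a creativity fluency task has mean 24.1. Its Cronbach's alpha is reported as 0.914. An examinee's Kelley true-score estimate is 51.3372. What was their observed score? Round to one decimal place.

T̂ = ρX + (1 − ρ)μ  ⇒  X = (T̂ − (1 − ρ)μ) / ρ
X = (51.3372 − 0.086 × 24.1) / 0.914 = (51.3372 − 2.0726) / 0.914 = 49.2646 / 0.914 = 53.900

53.9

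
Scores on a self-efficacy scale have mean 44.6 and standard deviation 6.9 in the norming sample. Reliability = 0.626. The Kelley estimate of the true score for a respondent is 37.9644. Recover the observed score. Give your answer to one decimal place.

T̂ = ρX + (1 − ρ)μ  ⇒  X = (T̂ − (1 − ρ)μ) / ρ
X = (37.9644 − 0.374 × 44.6) / 0.626 = (37.9644 − 16.6804) / 0.626 = 21.2840 / 0.626 = 34.000

34.0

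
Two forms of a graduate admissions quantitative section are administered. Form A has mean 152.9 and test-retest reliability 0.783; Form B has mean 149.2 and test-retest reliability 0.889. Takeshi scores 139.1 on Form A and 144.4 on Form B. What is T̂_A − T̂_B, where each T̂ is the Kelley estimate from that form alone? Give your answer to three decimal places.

T̂_A = 0.783(139.1) + 0.217(152.9) = 142.09460
T̂_B = 0.889(144.4) + 0.111(149.2) = 144.93280
T̂_A − T̂_B = -2.83820

-2.838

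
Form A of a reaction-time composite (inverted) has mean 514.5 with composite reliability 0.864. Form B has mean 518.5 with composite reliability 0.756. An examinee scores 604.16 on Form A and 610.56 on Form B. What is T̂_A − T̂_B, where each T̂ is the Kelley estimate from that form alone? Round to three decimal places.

3.869

T̂_A = 0.864(604.16) + 0.136(514.5) = 591.96624
T̂_B = 0.756(610.56) + 0.244(518.5) = 588.09736
T̂_A − T̂_B = 3.86888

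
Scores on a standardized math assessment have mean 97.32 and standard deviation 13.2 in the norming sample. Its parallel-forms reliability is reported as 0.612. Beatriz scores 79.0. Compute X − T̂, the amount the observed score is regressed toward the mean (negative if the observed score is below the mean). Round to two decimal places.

-7.11

Regress the observed score toward the mean by the unreliability: T̂ = 0.612·79.0 + 0.388·97.32 = 48.3480 + 37.76016 = 86.1082.
X − T̂ = 79.0 − 86.108 = -7.108 → -7.11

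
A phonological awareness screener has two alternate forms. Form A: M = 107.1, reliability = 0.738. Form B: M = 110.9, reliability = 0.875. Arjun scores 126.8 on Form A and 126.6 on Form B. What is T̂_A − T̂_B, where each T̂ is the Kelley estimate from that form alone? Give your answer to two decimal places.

T̂_A = 0.738(126.8) + 0.262(107.1) = 121.6386
T̂_B = 0.875(126.6) + 0.125(110.9) = 124.6375
T̂_A − T̂_B = -2.9989

-3.00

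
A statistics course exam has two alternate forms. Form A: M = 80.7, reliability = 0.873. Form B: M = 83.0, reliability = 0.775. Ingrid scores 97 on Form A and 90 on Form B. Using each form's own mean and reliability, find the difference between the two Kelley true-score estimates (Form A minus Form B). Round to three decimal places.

T̂_A = 0.873(97) + 0.127(80.7) = 94.92990
T̂_B = 0.775(90) + 0.225(83.0) = 88.42500
T̂_A − T̂_B = 6.50490

6.505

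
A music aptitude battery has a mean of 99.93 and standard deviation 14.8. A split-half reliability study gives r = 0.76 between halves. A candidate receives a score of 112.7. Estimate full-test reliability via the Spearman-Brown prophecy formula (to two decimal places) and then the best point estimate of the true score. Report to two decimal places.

Spearman-Brown: ρ = 2r/(1 + r) = 2(0.76)/(1 + 0.76) = 1.520/1.76 = 0.8636 → 0.86
T̂ = ρX + (1 − ρ)μ
  = 0.86 × 112.7 + 0.14 × 99.93
  = 96.922 + 13.9902
  = 110.912
  ≈ 110.91

110.91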